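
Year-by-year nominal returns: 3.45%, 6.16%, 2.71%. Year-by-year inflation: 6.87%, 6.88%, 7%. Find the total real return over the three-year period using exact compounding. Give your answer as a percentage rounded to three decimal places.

-7.707%

Compound the nominal returns: 1.0345 × 1.0616 × 1.0271 = 1.127987.
Compound inflation: 1.0687 × 1.0688 × 1.0700 = 1.222182.
Deflate: 1.127987 / 1.222182 = 0.922929.
Total real return = 0.922929 − 1 → -7.707%.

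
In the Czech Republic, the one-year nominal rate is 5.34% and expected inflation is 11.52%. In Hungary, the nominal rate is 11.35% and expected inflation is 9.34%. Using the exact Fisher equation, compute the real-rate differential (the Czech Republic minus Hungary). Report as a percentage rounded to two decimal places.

-7.38%

The Czech Republic: (1 + 0.0534)/(1 + 0.1152) − 1 = -5.5416%
Hungary: (1 + 0.1135)/(1 + 0.0934) − 1 = 1.8383%
Differential = -5.5416% − 1.8383% = -7.3799% → -7.38%.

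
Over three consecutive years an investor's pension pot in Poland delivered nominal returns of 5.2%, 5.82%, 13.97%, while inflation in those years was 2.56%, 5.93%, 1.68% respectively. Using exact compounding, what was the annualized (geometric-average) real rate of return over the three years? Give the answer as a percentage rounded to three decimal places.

Compound the nominal returns: 1.0520 × 1.0582 × 1.1397 = 1.26874413.
Compound inflation: 1.0256 × 1.0593 × 1.0168 = 1.10466990.
Deflate: 1.26874413 / 1.10466990 = 1.14852783.
Annualized real rate = 1.14852783^(1/3) − 1 = 4.7242% → 4.724%.

4.724%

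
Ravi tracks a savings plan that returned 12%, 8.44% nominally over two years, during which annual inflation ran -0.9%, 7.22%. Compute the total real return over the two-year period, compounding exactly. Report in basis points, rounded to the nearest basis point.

1430 basis points

Compound the nominal returns: 1.1200 × 1.0844 = 1.214528.
Compound inflation: 0.9910 × 1.0722 = 1.062550.
Deflate: 1.214528 / 1.062550 = 1.143031.
Total real return = 1.143031 − 1 → 1430 basis points.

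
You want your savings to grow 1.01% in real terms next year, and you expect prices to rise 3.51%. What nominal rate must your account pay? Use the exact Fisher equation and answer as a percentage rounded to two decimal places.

4.56%

(1 + i) = (1 + r)(1 + π) = 1.01010 × 1.03510 = 1.04555451
i = 1.04555451 − 1, so the required nominal rate is 4.56%.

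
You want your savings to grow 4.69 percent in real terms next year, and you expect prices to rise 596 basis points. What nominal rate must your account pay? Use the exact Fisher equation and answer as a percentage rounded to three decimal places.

10.930%

(1 + i) = (1 + r)(1 + π) = 1.04690 × 1.05960 = 1.10929524
i = 1.10929524 − 1, so the required nominal rate is 10.930%.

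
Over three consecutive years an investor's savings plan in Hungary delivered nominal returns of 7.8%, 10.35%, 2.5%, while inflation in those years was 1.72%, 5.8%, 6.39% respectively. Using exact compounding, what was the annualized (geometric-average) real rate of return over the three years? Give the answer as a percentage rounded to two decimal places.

Nominal growth factor = 1.0780 × 1.1035 × 1.0250 = 1.21931233
Price-level growth factor = 1.0172 × 1.0580 × 1.0639 = 1.14496663
Real growth factor = 1.21931233 / 1.14496663 = 1.06493263
Annualized real rate = 1.06493263^(1/3) − 1 = 2.1192% → 2.12%.

2.12%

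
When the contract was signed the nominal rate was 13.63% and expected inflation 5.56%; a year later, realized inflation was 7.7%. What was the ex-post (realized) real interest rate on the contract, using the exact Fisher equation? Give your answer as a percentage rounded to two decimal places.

Ex-post: (1 + 0.1363)/(1 + 0.0770) − 1 = 5.5060%
So the realized real rate is 5.51%.

5.51%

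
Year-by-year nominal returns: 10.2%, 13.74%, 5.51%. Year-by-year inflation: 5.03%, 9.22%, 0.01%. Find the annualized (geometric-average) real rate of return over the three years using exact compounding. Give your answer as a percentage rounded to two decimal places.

Compound the nominal returns: 1.1020 × 1.1374 × 1.0551 = 1.32247796.
Compound inflation: 1.0503 × 1.0922 × 1.0001 = 1.14725237.
Deflate: 1.32247796 / 1.14725237 = 1.15273499.
Annualized real rate = 1.15273499^(1/3) − 1 = 4.8519% → 4.85%.

4.85%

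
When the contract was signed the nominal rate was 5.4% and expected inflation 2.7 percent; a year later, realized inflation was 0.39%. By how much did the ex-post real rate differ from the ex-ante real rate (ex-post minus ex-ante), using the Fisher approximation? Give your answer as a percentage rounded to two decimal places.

Ex-ante: 5.4% − 2.7% = 2.700%
Ex-post: 5.4% − 0.39% = 5.010%
Difference (ex-post − ex-ante) = 2.3100% → 2.31%.

2.31%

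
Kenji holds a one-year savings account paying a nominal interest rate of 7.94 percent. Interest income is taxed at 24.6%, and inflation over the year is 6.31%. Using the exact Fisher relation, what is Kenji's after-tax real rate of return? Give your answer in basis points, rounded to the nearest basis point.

-30 basis points

After-tax nominal return = 7.94% × (1 − 0.246) = 5.98676%.
1 + r = 1.0598676 / 1.06310 = 0.996959
After-tax real rate = 0.996959 − 1 → -30 basis points.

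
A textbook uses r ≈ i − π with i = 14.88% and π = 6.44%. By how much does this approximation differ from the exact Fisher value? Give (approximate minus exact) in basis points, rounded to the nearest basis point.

51 basis points

Approximate: r ≈ 14.880% − 6.440% = 8.4400%
Exact: (1 + 0.1488)/(1 + 0.0644) − 1 = 7.9293%
Error = 8.4400% − 7.9293% = 0.5107% → 51 basis points.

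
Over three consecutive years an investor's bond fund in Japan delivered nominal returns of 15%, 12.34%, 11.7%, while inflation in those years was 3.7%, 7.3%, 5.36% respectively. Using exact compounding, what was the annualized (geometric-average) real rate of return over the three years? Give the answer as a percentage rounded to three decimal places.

7.171%

Nominal growth factor = 1.1500 × 1.1234 × 1.1170 = 1.44306347
Price-level growth factor = 1.0370 × 1.0730 × 1.0536 = 1.17234177
Real growth factor = 1.44306347 / 1.17234177 = 1.23092387
Annualized real rate = 1.23092387^(1/3) − 1 = 7.1709% → 7.171%.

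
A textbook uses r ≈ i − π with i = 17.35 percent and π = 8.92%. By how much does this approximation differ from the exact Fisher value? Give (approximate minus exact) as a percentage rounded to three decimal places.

0.690%

Approximate: r ≈ 17.350% − 8.920% = 8.4300%
Exact: (1 + 0.1735)/(1 + 0.0892) − 1 = 7.7396%
Error = 8.4300% − 7.7396% = 0.6904% → 0.690%.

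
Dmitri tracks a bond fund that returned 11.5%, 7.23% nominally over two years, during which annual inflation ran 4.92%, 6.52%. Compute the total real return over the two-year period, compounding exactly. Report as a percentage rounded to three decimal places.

Compound the nominal returns: 1.1150 × 1.0723 = 1.195615.
Compound inflation: 1.0492 × 1.0652 = 1.117608.
Deflate: 1.195615 / 1.117608 = 1.069798.
Total real return = 1.069798 − 1 → 6.980%.

6.980%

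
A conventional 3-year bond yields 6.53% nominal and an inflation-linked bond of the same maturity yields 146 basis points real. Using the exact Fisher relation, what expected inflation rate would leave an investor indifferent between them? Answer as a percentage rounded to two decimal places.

(1 + π) = (1 + i)/(1 + r) = 1.06530 / 1.01460 = 1.049970
Break-even inflation = 1.049970 − 1 → 5.00%.

5.00%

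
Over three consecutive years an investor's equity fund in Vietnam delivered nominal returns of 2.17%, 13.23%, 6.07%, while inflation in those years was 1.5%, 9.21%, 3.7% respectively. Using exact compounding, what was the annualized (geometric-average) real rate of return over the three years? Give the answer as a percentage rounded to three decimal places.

Compound the nominal returns: 1.0217 × 1.1323 × 1.0607 = 1.22709297.
Compound inflation: 1.0150 × 1.0921 × 1.0370 = 1.14949532.
Deflate: 1.22709297 / 1.14949532 = 1.06750585.
Annualized real rate = 1.06750585^(1/3) − 1 = 2.2014% → 2.201%.

2.201%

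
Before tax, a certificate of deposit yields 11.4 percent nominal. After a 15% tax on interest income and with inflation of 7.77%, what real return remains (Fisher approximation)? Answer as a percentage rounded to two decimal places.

After-tax nominal return = 11.4% × (1 − 0.15) = 9.6900%.
r ≈ 9.6900% − 7.77% → 1.92%.

1.92%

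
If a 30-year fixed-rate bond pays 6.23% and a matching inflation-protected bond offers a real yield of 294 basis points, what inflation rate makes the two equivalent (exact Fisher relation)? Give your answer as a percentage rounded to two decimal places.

(1 + π) = (1 + i)/(1 + r) = 1.06230 / 1.02940 = 1.031960
Break-even inflation = 1.031960 − 1 → 3.20%.

3.20%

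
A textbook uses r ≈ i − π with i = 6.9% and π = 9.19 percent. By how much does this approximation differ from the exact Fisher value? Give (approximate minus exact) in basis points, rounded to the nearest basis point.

Approximate: r ≈ 6.900% − 9.190% = -2.2900%
Exact: (1 + 0.0690)/(1 + 0.0919) − 1 = -2.0973%
Error = -2.2900% − (-2.0973%) = -0.1927% → -19 basis points.

-19 basis points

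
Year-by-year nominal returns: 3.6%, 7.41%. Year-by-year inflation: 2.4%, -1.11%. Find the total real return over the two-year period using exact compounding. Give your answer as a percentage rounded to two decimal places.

Nominal growth factor = 1.0360 × 1.0741 = 1.112768
Price-level growth factor = 1.0240 × 0.9889 = 1.012634
Real growth factor = 1.112768 / 1.012634 = 1.098885
Total real return = 1.098885 − 1 → 9.89%.

9.89%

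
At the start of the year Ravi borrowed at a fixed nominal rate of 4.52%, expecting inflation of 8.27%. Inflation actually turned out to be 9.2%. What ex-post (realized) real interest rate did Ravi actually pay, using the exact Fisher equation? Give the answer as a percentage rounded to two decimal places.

Ex-post: (1 + 0.0452)/(1 + 0.0920) − 1 = -4.2857%
So the realized real rate is -4.29%.

-4.29%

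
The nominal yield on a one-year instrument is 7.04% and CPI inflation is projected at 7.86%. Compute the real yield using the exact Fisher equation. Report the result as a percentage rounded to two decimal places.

-0.76%

By the Fisher equation, 1 + r = (1 + i)/(1 + π).
1 + r = 1.07040 / 1.07860 = 0.992398
r = 0.992398 − 1 = -0.7602%, i.e. -0.76%.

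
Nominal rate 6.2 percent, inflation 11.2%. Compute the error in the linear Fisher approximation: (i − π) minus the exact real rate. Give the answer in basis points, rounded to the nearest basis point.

-50 basis points

Approximate: r ≈ 6.200% − 11.200% = -5.0000%
Exact: (1 + 0.0620)/(1 + 0.1120) − 1 = -4.4964%
Error = -5.0000% − (-4.4964%) = -0.5036% → -50 basis points.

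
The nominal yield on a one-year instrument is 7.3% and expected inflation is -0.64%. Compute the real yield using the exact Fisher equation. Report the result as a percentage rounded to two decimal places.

7.99%

1 + r = 1.07300 / 0.99360 = 1.079911
r = 1.079911 − 1 = 7.9911%, i.e. 7.99%.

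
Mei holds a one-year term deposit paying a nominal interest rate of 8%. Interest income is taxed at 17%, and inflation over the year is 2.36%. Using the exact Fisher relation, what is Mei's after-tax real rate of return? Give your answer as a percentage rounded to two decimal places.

4.18%

After-tax nominal return = 8% × (1 − 0.17) = 6.6400%.
1 + r = 1.06640 / 1.02360 = 1.041813
After-tax real rate = 1.041813 − 1 → 4.18%.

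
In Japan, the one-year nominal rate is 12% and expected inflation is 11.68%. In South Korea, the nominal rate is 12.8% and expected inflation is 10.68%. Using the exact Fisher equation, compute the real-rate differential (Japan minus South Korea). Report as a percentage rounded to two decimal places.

-1.63%

Japan: (1 + 0.1200)/(1 + 0.1168) − 1 = 0.2865%
South Korea: (1 + 0.1280)/(1 + 0.1068) − 1 = 1.9154%
Differential = 0.2865% − 1.9154% = -1.6289% → -1.63%.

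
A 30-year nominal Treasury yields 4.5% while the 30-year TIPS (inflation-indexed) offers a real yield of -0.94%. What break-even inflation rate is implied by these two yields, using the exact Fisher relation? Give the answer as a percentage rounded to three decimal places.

5.492%

(1 + π) = (1 + i)/(1 + r) = 1.04500 / 0.99060 = 1.054916
Break-even inflation = 1.054916 − 1 → 5.492%.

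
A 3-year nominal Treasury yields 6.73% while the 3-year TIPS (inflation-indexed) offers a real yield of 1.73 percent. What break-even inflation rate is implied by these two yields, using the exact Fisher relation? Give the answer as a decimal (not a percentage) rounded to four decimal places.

0.0491

(1 + π) = (1 + i)/(1 + r) = 1.06730 / 1.01730 = 1.0491497
Break-even inflation = 1.0491497 − 1 → 0.0491.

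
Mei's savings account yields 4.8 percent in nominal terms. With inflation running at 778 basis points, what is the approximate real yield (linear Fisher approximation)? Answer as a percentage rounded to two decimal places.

-2.98%

r ≈ i − π = 4.8% − 7.78% = -2.98%.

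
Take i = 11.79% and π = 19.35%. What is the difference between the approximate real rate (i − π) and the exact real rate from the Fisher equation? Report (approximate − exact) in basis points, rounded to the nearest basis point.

Approximate: r ≈ 11.790% − 19.350% = -7.5600%
Exact: (1 + 0.1179)/(1 + 0.1935) − 1 = -6.3343%
Error = -7.5600% − (-6.3343%) = -1.2257% → -123 basis points.

-123 basis points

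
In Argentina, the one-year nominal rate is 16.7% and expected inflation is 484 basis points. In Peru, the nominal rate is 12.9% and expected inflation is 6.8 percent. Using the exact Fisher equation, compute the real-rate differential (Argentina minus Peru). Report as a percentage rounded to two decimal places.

5.60%

Argentina: (1 + 0.1670)/(1 + 0.0484) − 1 = 11.3125%
Peru: (1 + 0.1290)/(1 + 0.0680) − 1 = 5.7116%
Differential = 11.3125% − 5.7116% = 5.6009% → 5.60%.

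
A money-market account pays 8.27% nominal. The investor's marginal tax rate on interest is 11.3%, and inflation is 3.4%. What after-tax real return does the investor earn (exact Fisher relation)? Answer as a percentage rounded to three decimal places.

3.806%

After-tax nominal return = 8.27% × (1 − 0.113) = 7.33549%.
1 + r = 1.0733549 / 1.03400 = 1.038061
After-tax real rate = 1.038061 − 1 → 3.806%.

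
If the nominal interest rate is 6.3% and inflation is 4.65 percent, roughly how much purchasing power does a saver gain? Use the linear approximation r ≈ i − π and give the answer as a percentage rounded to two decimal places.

1.65%

r ≈ i − π = 6.3% − 4.65% = 1.65%.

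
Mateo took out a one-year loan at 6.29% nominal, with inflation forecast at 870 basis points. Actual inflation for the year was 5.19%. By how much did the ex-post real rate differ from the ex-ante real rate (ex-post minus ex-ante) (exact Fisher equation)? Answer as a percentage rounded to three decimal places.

3.263%

Ex-ante: (1 + 0.0629)/(1 + 0.0870) − 1 = -2.2171%
Ex-post: (1 + 0.0629)/(1 + 0.0519) − 1 = 1.0457%
Difference (ex-post − ex-ante) = 3.2628% → 3.263%.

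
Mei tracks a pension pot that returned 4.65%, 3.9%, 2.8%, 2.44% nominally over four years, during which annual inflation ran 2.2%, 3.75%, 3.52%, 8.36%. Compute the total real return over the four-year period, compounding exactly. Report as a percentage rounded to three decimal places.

-3.731%

Compound the nominal returns: 1.0465 × 1.0390 × 1.0280 × 1.0244 = 1.145032.
Compound inflation: 1.0220 × 1.0375 × 1.0352 × 1.0836 = 1.189412.
Deflate: 1.145032 / 1.189412 = 0.962687.
Total real return = 0.962687 − 1 → -3.731%.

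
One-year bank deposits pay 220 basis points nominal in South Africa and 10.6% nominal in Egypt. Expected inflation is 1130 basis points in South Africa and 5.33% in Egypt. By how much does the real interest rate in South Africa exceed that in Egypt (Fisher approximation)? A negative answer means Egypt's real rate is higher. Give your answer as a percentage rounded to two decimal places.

South Africa: 2.2% − 11.3% = -9.100%
Egypt: 10.6% − 5.33% = 5.270%
Differential = -14.370% → -14.37%.

-14.37%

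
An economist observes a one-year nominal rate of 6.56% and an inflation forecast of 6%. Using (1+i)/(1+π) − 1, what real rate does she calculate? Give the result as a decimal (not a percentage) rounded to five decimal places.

0.00528

1 + r = 1.06560 / 1.06000 = 1.005283
r = 1.005283 − 1 = 0.5283%, i.e. 0.00528.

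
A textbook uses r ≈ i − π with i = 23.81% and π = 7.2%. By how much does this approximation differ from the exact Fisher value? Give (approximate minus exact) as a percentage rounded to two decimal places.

Approximate: r ≈ 23.810% − 7.200% = 16.6100%
Exact: (1 + 0.2381)/(1 + 0.0720) − 1 = 15.4944%
Error = 16.6100% − 15.4944% = 1.1156% → 1.12%.

1.12%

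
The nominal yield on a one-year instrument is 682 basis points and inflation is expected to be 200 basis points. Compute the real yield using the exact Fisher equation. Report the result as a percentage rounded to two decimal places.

4.73%

1 + r = 1.06820 / 1.02000 = 1.047255
r = 1.047255 − 1 = 4.7255%, i.e. 4.73%.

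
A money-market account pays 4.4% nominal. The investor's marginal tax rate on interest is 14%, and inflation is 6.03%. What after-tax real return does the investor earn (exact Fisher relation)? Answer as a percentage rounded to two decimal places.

-2.12%

After-tax nominal return = 4.4% × (1 − 0.14) = 3.7840%.
1 + r = 1.03784 / 1.06030 = 0.978817
After-tax real rate = 0.978817 − 1 → -2.12%.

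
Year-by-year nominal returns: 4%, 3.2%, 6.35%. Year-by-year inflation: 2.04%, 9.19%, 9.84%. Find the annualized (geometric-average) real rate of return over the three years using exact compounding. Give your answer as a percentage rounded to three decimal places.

-2.296%

Compound the nominal returns: 1.0400 × 1.0320 × 1.0635 = 1.14143328.
Compound inflation: 1.0204 × 1.0919 × 1.0984 = 1.22380956.
Deflate: 1.14143328 / 1.22380956 = 0.93268865.
Annualized real rate = 0.93268865^(1/3) − 1 = -2.2960% → -2.296%.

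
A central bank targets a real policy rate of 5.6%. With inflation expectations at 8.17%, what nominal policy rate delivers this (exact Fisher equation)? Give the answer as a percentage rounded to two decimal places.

14.23%

(1 + i) = (1 + r)(1 + π) = 1.05600 × 1.08170 = 1.1422752
i = 1.1422752 − 1, so the required nominal rate is 14.23%.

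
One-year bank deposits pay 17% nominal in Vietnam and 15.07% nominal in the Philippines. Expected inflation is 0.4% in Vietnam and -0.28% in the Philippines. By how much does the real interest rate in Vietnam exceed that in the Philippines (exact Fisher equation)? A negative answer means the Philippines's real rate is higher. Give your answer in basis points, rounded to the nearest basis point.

114 basis points

Vietnam: (1 + 0.1700)/(1 + 0.0040) − 1 = 16.5339%
The Philippines: (1 + 0.1507)/(1 − 0.0028) − 1 = 15.3931%
Differential = 16.5339% − 15.3931% = 1.1408% → 114 basis points.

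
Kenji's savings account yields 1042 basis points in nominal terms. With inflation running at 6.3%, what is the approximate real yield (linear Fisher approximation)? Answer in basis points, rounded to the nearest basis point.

r ≈ i − π = 10.42% − 6.3% = 412 basis points.

412 basis points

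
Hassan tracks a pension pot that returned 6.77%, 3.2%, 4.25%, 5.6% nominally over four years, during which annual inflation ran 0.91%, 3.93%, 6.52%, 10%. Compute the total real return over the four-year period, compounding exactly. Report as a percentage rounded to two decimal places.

Compound the nominal returns: 1.0677 × 1.0320 × 1.0425 × 1.0560 = 1.213023.
Compound inflation: 1.0091 × 1.0393 × 1.0652 × 1.1000 = 1.228850.
Deflate: 1.213023 / 1.228850 = 0.987120.
Total real return = 0.987120 − 1 → -1.29%.

-1.29%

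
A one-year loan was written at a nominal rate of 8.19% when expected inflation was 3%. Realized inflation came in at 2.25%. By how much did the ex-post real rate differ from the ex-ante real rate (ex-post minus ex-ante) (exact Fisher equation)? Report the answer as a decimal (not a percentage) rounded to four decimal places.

Ex-ante: (1 + 0.0819)/(1 + 0.0300) − 1 = 5.0388%
Ex-post: (1 + 0.0819)/(1 + 0.0225) − 1 = 5.8093%
Difference (ex-post − ex-ante) = 0.7705% → 0.0077.

0.0077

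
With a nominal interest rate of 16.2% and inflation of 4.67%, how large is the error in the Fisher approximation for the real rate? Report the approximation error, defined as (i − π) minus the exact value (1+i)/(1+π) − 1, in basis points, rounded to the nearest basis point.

51 basis points

Approximate: r ≈ 16.200% − 4.670% = 11.5300%
Exact: (1 + 0.1620)/(1 + 0.0467) − 1 = 11.0156%
Error = 11.5300% − 11.0156% = 0.5144% → 51 basis points.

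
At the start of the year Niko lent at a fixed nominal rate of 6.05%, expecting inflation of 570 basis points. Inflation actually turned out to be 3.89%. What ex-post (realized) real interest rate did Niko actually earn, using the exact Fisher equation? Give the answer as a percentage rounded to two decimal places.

Ex-post: (1 + 0.0605)/(1 + 0.0389) − 1 = 2.0791%
So the realized real rate is 2.08%.

2.08%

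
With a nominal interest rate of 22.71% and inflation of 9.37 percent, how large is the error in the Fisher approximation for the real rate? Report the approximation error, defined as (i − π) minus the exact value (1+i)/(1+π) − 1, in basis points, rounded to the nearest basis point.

Approximate: r ≈ 22.710% − 9.370% = 13.3400%
Exact: (1 + 0.2271)/(1 + 0.0937) − 1 = 12.1971%
Error = 13.3400% − 12.1971% = 1.1429% → 114 basis points.

114 basis points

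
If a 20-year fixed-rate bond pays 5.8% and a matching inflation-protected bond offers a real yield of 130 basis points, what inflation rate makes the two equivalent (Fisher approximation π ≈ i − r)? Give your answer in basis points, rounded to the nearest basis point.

450 basis points

π ≈ i − r = 5.8% − 1.3% → 450 basis points.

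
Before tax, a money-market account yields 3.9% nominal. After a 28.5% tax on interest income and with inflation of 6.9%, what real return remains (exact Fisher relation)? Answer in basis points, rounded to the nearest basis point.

-385 basis points

After-tax nominal return = 3.9% × (1 − 0.285) = 2.7885%.
1 + r = 1.027885 / 1.06900 = 0.961539
After-tax real rate = 0.961539 − 1 → -385 basis points.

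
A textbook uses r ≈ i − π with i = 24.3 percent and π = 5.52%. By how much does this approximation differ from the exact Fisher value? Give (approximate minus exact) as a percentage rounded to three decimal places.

0.982%

Approximate: r ≈ 24.300% − 5.520% = 18.7800%
Exact: (1 + 0.2430)/(1 + 0.0552) − 1 = 17.7976%
Error = 18.7800% − 17.7976% = 0.9824% → 0.982%.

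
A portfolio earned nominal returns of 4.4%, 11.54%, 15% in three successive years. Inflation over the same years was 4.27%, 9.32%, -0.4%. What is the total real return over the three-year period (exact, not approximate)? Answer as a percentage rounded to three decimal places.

Compound the nominal returns: 1.0440 × 1.1154 × 1.1500 = 1.339149.
Compound inflation: 1.0427 × 1.0932 × 0.9960 = 1.135320.
Deflate: 1.339149 / 1.135320 = 1.179534.
Total real return = 1.179534 − 1 → 17.953%.

17.953%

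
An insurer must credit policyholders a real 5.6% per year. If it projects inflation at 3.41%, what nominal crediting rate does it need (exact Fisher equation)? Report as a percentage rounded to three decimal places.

(1 + i) = (1 + r)(1 + π) = 1.05600 × 1.03410 = 1.0920096
i = 1.0920096 − 1, so the required nominal rate is 9.201%.

9.201%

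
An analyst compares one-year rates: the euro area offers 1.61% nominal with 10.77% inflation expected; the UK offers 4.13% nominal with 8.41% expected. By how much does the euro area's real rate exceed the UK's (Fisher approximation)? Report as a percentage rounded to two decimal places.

The euro area: 1.61% − 10.77% = -9.160%
The UK: 4.13% − 8.41% = -4.280%
Differential = -4.880% → -4.88%.

-4.88%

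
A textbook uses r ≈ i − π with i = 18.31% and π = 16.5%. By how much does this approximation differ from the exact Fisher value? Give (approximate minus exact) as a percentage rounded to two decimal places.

0.26%

Approximate: r ≈ 18.310% − 16.500% = 1.8100%
Exact: (1 + 0.1831)/(1 + 0.1650) − 1 = 1.5536%
Error = 1.8100% − 1.5536% = 0.2564% → 0.26%.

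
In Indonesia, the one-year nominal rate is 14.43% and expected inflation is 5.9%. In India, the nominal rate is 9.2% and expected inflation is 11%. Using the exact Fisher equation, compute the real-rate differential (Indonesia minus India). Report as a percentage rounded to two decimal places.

Indonesia: (1 + 0.1443)/(1 + 0.0590) − 1 = 8.0548%
India: (1 + 0.0920)/(1 + 0.1100) − 1 = -1.6216%
Differential = 8.0548% − (-1.6216%) = 9.6764% → 9.68%.

9.68%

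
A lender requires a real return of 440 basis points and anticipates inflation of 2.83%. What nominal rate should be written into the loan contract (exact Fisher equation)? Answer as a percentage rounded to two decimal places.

(1 + i) = (1 + r)(1 + π) = 1.04400 × 1.02830 = 1.0735452
i = 1.0735452 − 1, so the required nominal rate is 7.35%.

7.35%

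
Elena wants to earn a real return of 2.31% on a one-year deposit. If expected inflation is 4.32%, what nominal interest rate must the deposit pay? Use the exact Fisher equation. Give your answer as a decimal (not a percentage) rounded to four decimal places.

0.0673

(1 + i) = (1 + r)(1 + π) = 1.02310 × 1.04320 = 1.06729792
i = 1.06729792 − 1, so the required nominal rate is 0.0673.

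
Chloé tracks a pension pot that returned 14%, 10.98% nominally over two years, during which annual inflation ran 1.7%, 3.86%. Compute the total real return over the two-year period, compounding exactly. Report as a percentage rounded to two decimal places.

Nominal growth factor = 1.1400 × 1.1098 = 1.265172
Price-level growth factor = 1.0170 × 1.0386 = 1.056256
Real growth factor = 1.265172 / 1.056256 = 1.197789
Total real return = 1.197789 − 1 → 19.78%.

19.78%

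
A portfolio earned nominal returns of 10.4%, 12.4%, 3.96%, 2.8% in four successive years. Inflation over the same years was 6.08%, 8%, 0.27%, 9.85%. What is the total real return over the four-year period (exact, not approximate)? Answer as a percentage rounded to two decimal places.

Compound the nominal returns: 1.1040 × 1.1240 × 1.0396 × 1.0280 = 1.326156.
Compound inflation: 1.0608 × 1.0800 × 1.0027 × 1.0985 = 1.261910.
Deflate: 1.326156 / 1.261910 = 1.050912.
Total real return = 1.050912 − 1 → 5.09%.

5.09%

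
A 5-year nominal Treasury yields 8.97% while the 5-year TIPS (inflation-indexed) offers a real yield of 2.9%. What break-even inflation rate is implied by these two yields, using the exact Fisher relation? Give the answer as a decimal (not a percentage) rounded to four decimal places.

(1 + π) = (1 + i)/(1 + r) = 1.08970 / 1.02900 = 1.058989
Break-even inflation = 1.058989 − 1 → 0.0590.

0.0590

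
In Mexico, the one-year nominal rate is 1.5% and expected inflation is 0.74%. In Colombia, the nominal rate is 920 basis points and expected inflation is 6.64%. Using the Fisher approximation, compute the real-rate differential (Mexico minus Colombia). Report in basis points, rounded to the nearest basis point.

-180 basis points

Mexico: 1.5% − 0.74% = 0.760%
Colombia: 9.2% − 6.64% = 2.560%
Differential = -1.800% → -180 basis points.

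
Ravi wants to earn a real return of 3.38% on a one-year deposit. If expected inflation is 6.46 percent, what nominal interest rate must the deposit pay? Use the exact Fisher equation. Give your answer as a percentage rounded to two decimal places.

10.06%

(1 + i) = (1 + r)(1 + π) = 1.03380 × 1.06460 = 1.10058348
i = 1.10058348 − 1, so the required nominal rate is 10.06%.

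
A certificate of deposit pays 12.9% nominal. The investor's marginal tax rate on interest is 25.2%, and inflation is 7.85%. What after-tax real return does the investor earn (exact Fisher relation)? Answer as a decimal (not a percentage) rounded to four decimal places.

0.0167

After-tax nominal return = 12.9% × (1 − 0.252) = 9.6492%.
1 + r = 1.096492 / 1.07850 = 1.016682
After-tax real rate = 1.016682 − 1 → 0.0167.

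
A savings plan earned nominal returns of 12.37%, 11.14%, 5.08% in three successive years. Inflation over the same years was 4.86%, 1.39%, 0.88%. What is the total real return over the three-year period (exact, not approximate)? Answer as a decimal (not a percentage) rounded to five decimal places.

Compound the nominal returns: 1.1237 × 1.1114 × 1.0508 = 1.312323.
Compound inflation: 1.0486 × 1.0139 × 1.0088 = 1.072531.
Deflate: 1.312323 / 1.072531 = 1.223576.
Total real return = 1.223576 − 1 → 0.22358.

0.22358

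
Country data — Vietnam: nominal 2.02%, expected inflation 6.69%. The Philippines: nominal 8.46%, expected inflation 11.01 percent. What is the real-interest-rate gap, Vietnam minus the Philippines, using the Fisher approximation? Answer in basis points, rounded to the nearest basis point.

-212 basis points

Vietnam: 2.02% − 6.69% = -4.670%
The Philippines: 8.46% − 11.01% = -2.550%
Differential = -2.120% → -212 basis points.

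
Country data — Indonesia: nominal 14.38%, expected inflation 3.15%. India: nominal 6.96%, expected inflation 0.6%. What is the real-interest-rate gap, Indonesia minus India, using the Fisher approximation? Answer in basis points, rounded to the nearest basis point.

487 basis points

Indonesia: 14.38% − 3.15% = 11.230%
India: 6.96% − 0.6% = 6.360%
Differential = 4.870% → 487 basis points.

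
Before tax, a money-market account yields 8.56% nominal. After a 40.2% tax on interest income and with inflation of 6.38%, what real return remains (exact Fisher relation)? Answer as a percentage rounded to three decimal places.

After-tax nominal return = 8.56% × (1 − 0.402) = 5.11888%.
1 + r = 1.0511888 / 1.06380 = 0.9881451
After-tax real rate = 0.9881451 − 1 → -1.185%.

-1.185%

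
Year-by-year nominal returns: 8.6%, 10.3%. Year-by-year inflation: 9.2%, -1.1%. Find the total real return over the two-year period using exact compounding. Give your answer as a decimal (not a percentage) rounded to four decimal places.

Nominal growth factor = 1.0860 × 1.1030 = 1.197858
Price-level growth factor = 1.0920 × 0.9890 = 1.079988
Real growth factor = 1.197858 / 1.079988 = 1.109140
Total real return = 1.109140 − 1 → 0.1091.

0.1091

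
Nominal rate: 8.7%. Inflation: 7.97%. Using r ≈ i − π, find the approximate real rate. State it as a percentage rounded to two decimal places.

0.73%

r ≈ i − π = 8.7% − 7.97% = 0.73%.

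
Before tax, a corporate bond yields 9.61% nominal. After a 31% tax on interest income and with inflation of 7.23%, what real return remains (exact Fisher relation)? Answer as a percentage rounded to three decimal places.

-0.559%

After-tax nominal return = 9.61% × (1 − 0.31) = 6.6309%.
1 + r = 1.066309 / 1.07230 = 0.994413
After-tax real rate = 0.994413 − 1 → -0.559%.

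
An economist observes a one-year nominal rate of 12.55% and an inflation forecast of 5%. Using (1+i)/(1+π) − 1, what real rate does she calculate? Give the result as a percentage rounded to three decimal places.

By the Fisher relation, 1 + r = (1 + i)/(1 + π).
1 + r = 1.12550 / 1.05000 = 1.0719048
r = 1.0719048 − 1 = 7.19048%, i.e. 7.190%.

7.190%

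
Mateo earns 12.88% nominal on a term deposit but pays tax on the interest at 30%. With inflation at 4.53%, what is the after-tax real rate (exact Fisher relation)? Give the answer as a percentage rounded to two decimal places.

4.29%

After-tax nominal return = 12.88% × (1 − 0.3) = 9.0160%.
1 + r = 1.09016 / 1.04530 = 1.042916
After-tax real rate = 1.042916 − 1 → 4.29%.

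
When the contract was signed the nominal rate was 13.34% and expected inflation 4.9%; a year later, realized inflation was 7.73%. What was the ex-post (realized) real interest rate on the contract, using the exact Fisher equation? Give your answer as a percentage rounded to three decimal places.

Ex-post: (1 + 0.1334)/(1 + 0.0773) − 1 = 5.20746%
So the realized real rate is 5.207%.

5.207%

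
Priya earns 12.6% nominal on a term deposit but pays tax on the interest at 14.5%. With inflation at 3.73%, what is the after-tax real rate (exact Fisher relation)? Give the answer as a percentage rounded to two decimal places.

After-tax nominal return = 12.6% × (1 − 0.145) = 10.7730%.
1 + r = 1.10773 / 1.03730 = 1.067897
After-tax real rate = 1.067897 − 1 → 6.79%.

6.79%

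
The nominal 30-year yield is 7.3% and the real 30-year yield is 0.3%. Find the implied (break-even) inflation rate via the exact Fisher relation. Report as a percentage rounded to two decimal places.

(1 + π) = (1 + i)/(1 + r) = 1.07300 / 1.00300 = 1.069791
Break-even inflation = 1.069791 − 1 → 6.98%.

6.98%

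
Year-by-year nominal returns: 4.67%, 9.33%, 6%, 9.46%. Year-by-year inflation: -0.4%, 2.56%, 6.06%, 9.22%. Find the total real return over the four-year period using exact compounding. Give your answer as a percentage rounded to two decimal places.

12.21%

Nominal growth factor = 1.0467 × 1.0933 × 1.0600 × 1.0946 = 1.327770
Price-level growth factor = 0.9960 × 1.0256 × 1.0606 × 1.0922 = 1.183290
Real growth factor = 1.327770 / 1.183290 = 1.122100
Total real return = 1.122100 − 1 → 12.21%.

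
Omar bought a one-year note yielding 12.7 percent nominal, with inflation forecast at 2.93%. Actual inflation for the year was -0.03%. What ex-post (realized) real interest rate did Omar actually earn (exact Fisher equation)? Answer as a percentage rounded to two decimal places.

Ex-post: (1 + 0.1270)/(1 − 0.0003) − 1 = 12.7338%
So the realized real rate is 12.73%.

12.73%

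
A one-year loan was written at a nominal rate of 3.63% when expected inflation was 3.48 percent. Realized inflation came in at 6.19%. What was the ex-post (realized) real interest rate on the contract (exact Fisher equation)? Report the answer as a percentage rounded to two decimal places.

Ex-post: (1 + 0.0363)/(1 + 0.0619) − 1 = -2.4108%
So the realized real rate is -2.41%.

-2.41%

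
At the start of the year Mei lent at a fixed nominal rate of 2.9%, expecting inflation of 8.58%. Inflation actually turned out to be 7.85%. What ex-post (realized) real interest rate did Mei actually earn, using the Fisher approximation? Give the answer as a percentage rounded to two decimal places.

-4.95%

Ex-post: 2.9% − 7.85% = -4.950%
So the realized real rate is -4.95%.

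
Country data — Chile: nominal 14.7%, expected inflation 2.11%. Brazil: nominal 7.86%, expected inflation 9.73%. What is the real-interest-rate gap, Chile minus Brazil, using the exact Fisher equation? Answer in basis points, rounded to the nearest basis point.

Chile: (1 + 0.1470)/(1 + 0.0211) − 1 = 12.3298%
Brazil: (1 + 0.0786)/(1 + 0.0973) − 1 = -1.7042%
Differential = 12.3298% − (-1.7042%) = 14.0340% → 1403 basis points.

1403 basis points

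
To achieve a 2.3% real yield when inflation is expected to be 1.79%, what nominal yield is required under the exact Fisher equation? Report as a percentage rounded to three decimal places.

4.131%

(1 + i) = (1 + r)(1 + π) = 1.02300 × 1.01790 = 1.0413117
i = 1.0413117 − 1, so the required nominal rate is 4.131%.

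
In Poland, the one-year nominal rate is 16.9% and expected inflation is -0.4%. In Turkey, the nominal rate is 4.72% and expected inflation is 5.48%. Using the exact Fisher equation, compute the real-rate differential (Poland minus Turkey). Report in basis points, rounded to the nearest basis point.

Poland: (1 + 0.1690)/(1 − 0.0040) − 1 = 17.3695%
Turkey: (1 + 0.0472)/(1 + 0.0548) − 1 = -0.7205%
Differential = 17.3695% − (-0.7205%) = 18.0900% → 1809 basis points.

1809 basis points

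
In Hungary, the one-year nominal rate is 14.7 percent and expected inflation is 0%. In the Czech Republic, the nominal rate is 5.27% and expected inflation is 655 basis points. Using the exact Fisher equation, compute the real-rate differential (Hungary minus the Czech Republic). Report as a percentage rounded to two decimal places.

Hungary: (1 + 0.1470)/(1 + 0.0000) − 1 = 14.7000%
The Czech Republic: (1 + 0.0527)/(1 + 0.0655) − 1 = -1.2013%
Differential = 14.7000% − (-1.2013%) = 15.9013% → 15.90%.

15.90%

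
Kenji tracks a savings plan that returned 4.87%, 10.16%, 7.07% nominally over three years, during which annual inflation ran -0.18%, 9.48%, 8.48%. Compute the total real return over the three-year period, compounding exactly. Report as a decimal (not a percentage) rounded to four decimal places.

Nominal growth factor = 1.0487 × 1.1016 × 1.0707 = 1.236924
Price-level growth factor = 0.9982 × 1.0948 × 1.0848 = 1.185501
Real growth factor = 1.236924 / 1.185501 = 1.043376
Total real return = 1.043376 − 1 → 0.0434.

0.0434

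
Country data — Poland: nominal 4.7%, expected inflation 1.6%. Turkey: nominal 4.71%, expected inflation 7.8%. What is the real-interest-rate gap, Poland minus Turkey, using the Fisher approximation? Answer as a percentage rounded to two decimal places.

6.19%

Poland: 4.7% − 1.6% = 3.100%
Turkey: 4.71% − 7.8% = -3.090%
Differential = 6.190% → 6.19%.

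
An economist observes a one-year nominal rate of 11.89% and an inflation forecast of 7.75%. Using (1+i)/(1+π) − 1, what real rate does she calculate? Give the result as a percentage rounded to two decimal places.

1 + r = 1.11890 / 1.07750 = 1.038422
r = 1.038422 − 1 = 3.8422%, i.e. 3.84%.

3.84%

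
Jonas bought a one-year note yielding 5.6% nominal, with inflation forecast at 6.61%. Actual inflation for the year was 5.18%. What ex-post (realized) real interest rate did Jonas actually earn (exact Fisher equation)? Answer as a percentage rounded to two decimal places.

0.40%

Ex-post: (1 + 0.0560)/(1 + 0.0518) − 1 = 0.3993%
So the realized real rate is 0.40%.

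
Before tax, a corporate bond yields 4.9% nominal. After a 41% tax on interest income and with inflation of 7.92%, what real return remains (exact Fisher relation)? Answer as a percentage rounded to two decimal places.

After-tax nominal return = 4.9% × (1 − 0.41) = 2.8910%.
1 + r = 1.02891 / 1.07920 = 0.953401
After-tax real rate = 0.953401 − 1 → -4.66%.

-4.66%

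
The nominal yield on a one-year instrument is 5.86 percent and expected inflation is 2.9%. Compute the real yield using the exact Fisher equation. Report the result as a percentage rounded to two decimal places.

By the Fisher relation, 1 + r = (1 + i)/(1 + π).
1 + r = 1.05860 / 1.02900 = 1.028766
r = 1.028766 − 1 = 2.8766%, i.e. 2.88%.

2.88%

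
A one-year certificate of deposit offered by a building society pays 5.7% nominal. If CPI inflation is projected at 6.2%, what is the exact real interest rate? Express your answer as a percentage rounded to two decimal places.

1 + r = 1.05700 / 1.06200 = 0.995292
r = 0.995292 − 1 = -0.4708%, i.e. -0.47%.

-0.47%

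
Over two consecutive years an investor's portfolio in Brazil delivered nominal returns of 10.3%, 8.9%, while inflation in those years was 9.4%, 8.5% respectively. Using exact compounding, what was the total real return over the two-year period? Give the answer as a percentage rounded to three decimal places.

1.194%

Compound the nominal returns: 1.1030 × 1.0890 = 1.201167.
Compound inflation: 1.0940 × 1.0850 = 1.186990.
Deflate: 1.201167 / 1.186990 = 1.011944.
Total real return = 1.011944 − 1 → 1.194%.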